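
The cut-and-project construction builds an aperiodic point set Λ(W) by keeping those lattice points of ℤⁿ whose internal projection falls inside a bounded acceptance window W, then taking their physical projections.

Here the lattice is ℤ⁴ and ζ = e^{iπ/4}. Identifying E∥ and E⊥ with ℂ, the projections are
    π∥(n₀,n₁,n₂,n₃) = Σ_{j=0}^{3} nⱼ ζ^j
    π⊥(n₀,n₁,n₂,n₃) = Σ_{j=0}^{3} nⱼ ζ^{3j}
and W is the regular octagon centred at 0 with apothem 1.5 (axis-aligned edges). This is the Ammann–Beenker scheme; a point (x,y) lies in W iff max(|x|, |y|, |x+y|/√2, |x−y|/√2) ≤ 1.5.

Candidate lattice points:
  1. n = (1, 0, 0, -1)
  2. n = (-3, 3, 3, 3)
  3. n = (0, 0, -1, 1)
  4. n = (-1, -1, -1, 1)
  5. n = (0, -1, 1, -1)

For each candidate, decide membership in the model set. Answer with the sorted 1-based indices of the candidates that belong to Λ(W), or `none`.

1, 4

π⊥(n) = n₀ + n₁ζ³ + n₂ζ⁶ + n₃ζ⁹ where ζ = e^{iπ/4}.
#1 (1, 0, 0, -1): internal (0.2929, -0.7071); octagon support 0.7071 vs apothem 1.5 → ∈ W
#2 (-3, 3, 3, 3): internal (-3.0000, 1.2426); octagon support 3.0000 vs apothem 1.5 → ∉ W
#3 (0, 0, -1, 1): internal (0.7071, 1.7071); octagon support 1.7071 vs apothem 1.5 → ∉ W
#4 (-1, -1, -1, 1): internal (0.4142, 1.0000); octagon support 1.0000 vs apothem 1.5 → ∈ W
#5 (0, -1, 1, -1): internal (0.0000, -2.4142); octagon support 2.4142 vs apothem 1.5 → ∉ W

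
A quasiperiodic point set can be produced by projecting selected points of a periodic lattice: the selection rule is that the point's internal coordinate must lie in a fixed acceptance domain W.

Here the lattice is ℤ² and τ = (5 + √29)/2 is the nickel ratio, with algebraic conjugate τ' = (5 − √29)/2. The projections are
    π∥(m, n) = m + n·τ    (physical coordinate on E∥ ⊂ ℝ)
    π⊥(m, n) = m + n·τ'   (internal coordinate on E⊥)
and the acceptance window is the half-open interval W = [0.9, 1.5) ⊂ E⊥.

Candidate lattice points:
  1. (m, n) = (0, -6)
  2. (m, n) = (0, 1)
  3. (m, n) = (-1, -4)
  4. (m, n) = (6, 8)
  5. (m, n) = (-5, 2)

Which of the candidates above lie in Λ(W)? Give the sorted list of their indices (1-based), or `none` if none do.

τ' = (5−√29)/2 ≈ -0.1926.
candidate 1: (m,n)=(0,-6) → π∥ = 0-6·τ ≈ -31.1555, π⊥ = 0-6·τ' ≈ 1.1555 ∈ [0.9, 1.5) ⇒ IN Λ
candidate 2: (m,n)=(0,1) → π∥ = 0+1·τ ≈ 5.1926, π⊥ = 0+1·τ' ≈ -0.1926 ∉ [0.9, 1.5) ⇒ out
candidate 3: (m,n)=(-1,-4) → π∥ = -1-4·τ ≈ -21.7703, π⊥ = -1-4·τ' ≈ -0.2297 ∉ [0.9, 1.5) ⇒ out
candidate 4: (m,n)=(6,8) → π∥ = 6+8·τ ≈ 47.5407, π⊥ = 6+8·τ' ≈ 4.4593 ∉ [0.9, 1.5) ⇒ out
candidate 5: (m,n)=(-5,2) → π∥ = -5+2·τ ≈ 5.3852, π⊥ = -5+2·τ' ≈ -5.3852 ∉ [0.9, 1.5) ⇒ out

1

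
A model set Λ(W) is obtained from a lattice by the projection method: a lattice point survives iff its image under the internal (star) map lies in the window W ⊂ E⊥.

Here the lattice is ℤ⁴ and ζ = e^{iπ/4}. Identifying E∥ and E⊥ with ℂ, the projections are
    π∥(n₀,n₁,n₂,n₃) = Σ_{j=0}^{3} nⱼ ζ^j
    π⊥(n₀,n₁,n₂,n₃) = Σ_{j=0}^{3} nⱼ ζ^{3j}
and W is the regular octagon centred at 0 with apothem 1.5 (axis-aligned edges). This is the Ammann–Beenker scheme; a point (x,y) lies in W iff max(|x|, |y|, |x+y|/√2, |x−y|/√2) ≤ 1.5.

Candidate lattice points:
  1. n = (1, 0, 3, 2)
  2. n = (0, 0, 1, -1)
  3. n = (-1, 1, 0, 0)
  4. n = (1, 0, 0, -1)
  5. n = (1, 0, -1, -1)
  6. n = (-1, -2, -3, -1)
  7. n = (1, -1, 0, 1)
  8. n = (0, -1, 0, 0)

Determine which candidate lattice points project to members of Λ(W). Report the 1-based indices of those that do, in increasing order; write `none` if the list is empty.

π⊥(n) = n₀ + n₁ζ³ + n₂ζ⁶ + n₃ζ⁹ where ζ = e^{iπ/4}.
candidate 1: n = (1, 0, 3, 2) → π⊥ ≈ (+2.41421, -1.58579); max(|x|,|y|,|x±y|/√2) = 2.82843 > 1.5 ⇒ ∉ W
candidate 2: n = (0, 0, 1, -1) → π⊥ ≈ (-0.70711, -1.70711); max(|x|,|y|,|x±y|/√2) = 1.70711 > 1.5 ⇒ ∉ W
candidate 3: n = (-1, 1, 0, 0) → π⊥ ≈ (-1.70711, +0.70711); max(|x|,|y|,|x±y|/√2) = 1.70711 > 1.5 ⇒ ∉ W
candidate 4: n = (1, 0, 0, -1) → π⊥ ≈ (+0.29289, -0.70711); max(|x|,|y|,|x±y|/√2) = 0.70711 ≤ 1.5 ⇒ ∈ W
candidate 5: n = (1, 0, -1, -1) → π⊥ ≈ (+0.29289, +0.29289); max(|x|,|y|,|x±y|/√2) = 0.41421 ≤ 1.5 ⇒ ∈ W
candidate 6: n = (-1, -2, -3, -1) → π⊥ ≈ (-0.29289, +0.87868); max(|x|,|y|,|x±y|/√2) = 0.87868 ≤ 1.5 ⇒ ∈ W
candidate 7: n = (1, -1, 0, 1) → π⊥ ≈ (+2.41421, +0.00000); max(|x|,|y|,|x±y|/√2) = 2.41421 > 1.5 ⇒ ∉ W
candidate 8: n = (0, -1, 0, 0) → π⊥ ≈ (+0.70711, -0.70711); max(|x|,|y|,|x±y|/√2) = 1.00000 ≤ 1.5 ⇒ ∈ W

4, 5, 6, 8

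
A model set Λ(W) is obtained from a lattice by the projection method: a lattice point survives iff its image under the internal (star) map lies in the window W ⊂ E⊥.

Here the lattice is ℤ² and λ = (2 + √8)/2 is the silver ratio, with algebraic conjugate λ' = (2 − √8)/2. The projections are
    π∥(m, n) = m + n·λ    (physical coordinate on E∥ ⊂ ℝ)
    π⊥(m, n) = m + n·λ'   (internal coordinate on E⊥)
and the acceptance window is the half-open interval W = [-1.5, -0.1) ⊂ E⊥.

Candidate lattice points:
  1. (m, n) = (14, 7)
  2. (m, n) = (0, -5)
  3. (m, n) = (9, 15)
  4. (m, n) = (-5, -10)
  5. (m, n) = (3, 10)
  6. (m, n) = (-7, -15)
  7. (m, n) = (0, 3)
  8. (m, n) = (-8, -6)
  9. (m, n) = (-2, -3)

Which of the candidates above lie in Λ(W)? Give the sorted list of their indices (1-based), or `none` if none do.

Compute λ' = (2−√8)/2 = -0.414214, so π⊥(m,n) = m -0.414214·n.
#1 (14,7): internal coord 14 + (7)·λ' = +11.100505; +11.100505 ∉ [-1.5, -0.1) → out
#2 (0,-5): internal coord 0 + (-5)·λ' = +2.071068; +2.071068 ∉ [-1.5, -0.1) → out
#3 (9,15): internal coord 9 + (15)·λ' = +2.786797; +2.786797 ∉ [-1.5, -0.1) → out
#4 (-5,-10): internal coord -5 + (-10)·λ' = -0.857864; -0.857864 ∈ [-1.5, -0.1) → IN Λ
#5 (3,10): internal coord 3 + (10)·λ' = -1.142136; -1.142136 ∈ [-1.5, -0.1) → IN Λ
#6 (-7,-15): internal coord -7 + (-15)·λ' = -0.786797; -0.786797 ∈ [-1.5, -0.1) → IN Λ
#7 (0,3): internal coord 0 + (3)·λ' = -1.242641; -1.242641 ∈ [-1.5, -0.1) → IN Λ
#8 (-8,-6): internal coord -8 + (-6)·λ' = -5.514719; -5.514719 ∉ [-1.5, -0.1) → out
#9 (-2,-3): internal coord -2 + (-3)·λ' = -0.757359; -0.757359 ∈ [-1.5, -0.1) → IN Λ

4, 5, 6, 7, 9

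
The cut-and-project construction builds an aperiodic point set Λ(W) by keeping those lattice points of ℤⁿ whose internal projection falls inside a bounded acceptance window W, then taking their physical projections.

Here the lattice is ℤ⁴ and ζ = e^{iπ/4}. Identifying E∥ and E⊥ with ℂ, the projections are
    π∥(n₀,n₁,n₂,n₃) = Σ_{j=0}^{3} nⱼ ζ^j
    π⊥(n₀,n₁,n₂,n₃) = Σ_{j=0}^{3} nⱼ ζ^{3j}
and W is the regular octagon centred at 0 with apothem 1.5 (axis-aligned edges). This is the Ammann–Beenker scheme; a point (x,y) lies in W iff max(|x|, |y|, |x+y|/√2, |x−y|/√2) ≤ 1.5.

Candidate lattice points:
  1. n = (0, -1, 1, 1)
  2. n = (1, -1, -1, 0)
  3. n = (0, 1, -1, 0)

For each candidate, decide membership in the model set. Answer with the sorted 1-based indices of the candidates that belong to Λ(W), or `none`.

none

Internal map: ζ^{3j} for j=0..3 gives (1,0), (−√2/2,√2/2), (0,−1), (√2/2,√2/2).
candidate 1: n = (0, -1, 1, 1) → π⊥ ≈ (+1.4142, -1.0000); max(|x|,|y|,|x±y|/√2) = 1.7071 > 1.5 ⇒ ∉ W
candidate 2: n = (1, -1, -1, 0) → π⊥ ≈ (+1.7071, +0.2929); max(|x|,|y|,|x±y|/√2) = 1.7071 > 1.5 ⇒ ∉ W
candidate 3: n = (0, 1, -1, 0) → π⊥ ≈ (-0.7071, +1.7071); max(|x|,|y|,|x±y|/√2) = 1.7071 > 1.5 ⇒ ∉ W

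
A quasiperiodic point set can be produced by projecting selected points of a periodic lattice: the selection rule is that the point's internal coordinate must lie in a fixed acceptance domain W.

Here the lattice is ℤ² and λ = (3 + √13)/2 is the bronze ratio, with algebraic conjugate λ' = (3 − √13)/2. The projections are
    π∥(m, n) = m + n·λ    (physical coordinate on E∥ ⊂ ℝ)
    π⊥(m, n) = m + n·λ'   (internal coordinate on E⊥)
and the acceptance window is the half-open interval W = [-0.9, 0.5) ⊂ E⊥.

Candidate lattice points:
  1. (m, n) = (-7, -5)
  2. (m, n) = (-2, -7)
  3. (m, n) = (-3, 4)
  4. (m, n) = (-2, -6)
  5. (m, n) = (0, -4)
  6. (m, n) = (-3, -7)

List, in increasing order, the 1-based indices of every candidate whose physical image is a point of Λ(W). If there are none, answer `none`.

Numerically λ ≈ 3.3028 and λ' = −1/λ ≈ -0.3028.
candidate 1: (m,n)=(-7,-5) → π∥ = -7-5·λ ≈ -23.5139, π⊥ = -7-5·λ' ≈ -5.4861 ∉ [-0.9, 0.5) ⇒ out
candidate 2: (m,n)=(-2,-7) → π∥ = -2-7·λ ≈ -25.1194, π⊥ = -2-7·λ' ≈ 0.1194 ∈ [-0.9, 0.5) ⇒ IN Λ
candidate 3: (m,n)=(-3,4) → π∥ = -3+4·λ ≈ 10.2111, π⊥ = -3+4·λ' ≈ -4.2111 ∉ [-0.9, 0.5) ⇒ out
candidate 4: (m,n)=(-2,-6) → π∥ = -2-6·λ ≈ -21.8167, π⊥ = -2-6·λ' ≈ -0.1833 ∈ [-0.9, 0.5) ⇒ IN Λ
candidate 5: (m,n)=(0,-4) → π∥ = 0-4·λ ≈ -13.2111, π⊥ = 0-4·λ' ≈ 1.2111 ∉ [-0.9, 0.5) ⇒ out
candidate 6: (m,n)=(-3,-7) → π∥ = -3-7·λ ≈ -26.1194, π⊥ = -3-7·λ' ≈ -0.8806 ∈ [-0.9, 0.5) ⇒ IN Λ

2, 4, 6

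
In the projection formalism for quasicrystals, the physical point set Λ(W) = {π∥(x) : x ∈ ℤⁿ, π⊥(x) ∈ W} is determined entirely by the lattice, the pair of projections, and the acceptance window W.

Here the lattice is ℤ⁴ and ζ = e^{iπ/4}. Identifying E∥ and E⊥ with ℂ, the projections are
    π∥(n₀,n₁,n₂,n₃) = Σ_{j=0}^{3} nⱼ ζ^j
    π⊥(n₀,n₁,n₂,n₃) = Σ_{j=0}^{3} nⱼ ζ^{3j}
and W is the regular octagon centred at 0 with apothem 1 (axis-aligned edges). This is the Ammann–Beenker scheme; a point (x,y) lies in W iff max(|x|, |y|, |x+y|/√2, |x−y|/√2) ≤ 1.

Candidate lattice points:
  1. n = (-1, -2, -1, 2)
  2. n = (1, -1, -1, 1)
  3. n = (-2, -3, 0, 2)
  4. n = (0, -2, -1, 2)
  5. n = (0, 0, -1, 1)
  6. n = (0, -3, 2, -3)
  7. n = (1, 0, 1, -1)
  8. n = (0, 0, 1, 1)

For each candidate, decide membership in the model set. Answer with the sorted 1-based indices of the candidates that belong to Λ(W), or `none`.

8

π⊥(n) = n₀ + n₁ζ³ + n₂ζ⁶ + n₃ζ⁹ where ζ = e^{iπ/4}.
candidate 1: n = (-1, -2, -1, 2) → π⊥ ≈ (+1.828427, +1.000000); max(|x|,|y|,|x±y|/√2) = 2.000000 > 1 ⇒ ∉ W
candidate 2: n = (1, -1, -1, 1) → π⊥ ≈ (+2.414214, +1.000000); max(|x|,|y|,|x±y|/√2) = 2.414214 > 1 ⇒ ∉ W
candidate 3: n = (-2, -3, 0, 2) → π⊥ ≈ (+1.535534, -0.707107); max(|x|,|y|,|x±y|/√2) = 1.585786 > 1 ⇒ ∉ W
candidate 4: n = (0, -2, -1, 2) → π⊥ ≈ (+2.828427, +1.000000); max(|x|,|y|,|x±y|/√2) = 2.828427 > 1 ⇒ ∉ W
candidate 5: n = (0, 0, -1, 1) → π⊥ ≈ (+0.707107, +1.707107); max(|x|,|y|,|x±y|/√2) = 1.707107 > 1 ⇒ ∉ W
candidate 6: n = (0, -3, 2, -3) → π⊥ ≈ (+0.000000, -6.242641); max(|x|,|y|,|x±y|/√2) = 6.242641 > 1 ⇒ ∉ W
candidate 7: n = (1, 0, 1, -1) → π⊥ ≈ (+0.292893, -1.707107); max(|x|,|y|,|x±y|/√2) = 1.707107 > 1 ⇒ ∉ W
candidate 8: n = (0, 0, 1, 1) → π⊥ ≈ (+0.707107, -0.292893); max(|x|,|y|,|x±y|/√2) = 0.707107 ≤ 1 ⇒ ∈ W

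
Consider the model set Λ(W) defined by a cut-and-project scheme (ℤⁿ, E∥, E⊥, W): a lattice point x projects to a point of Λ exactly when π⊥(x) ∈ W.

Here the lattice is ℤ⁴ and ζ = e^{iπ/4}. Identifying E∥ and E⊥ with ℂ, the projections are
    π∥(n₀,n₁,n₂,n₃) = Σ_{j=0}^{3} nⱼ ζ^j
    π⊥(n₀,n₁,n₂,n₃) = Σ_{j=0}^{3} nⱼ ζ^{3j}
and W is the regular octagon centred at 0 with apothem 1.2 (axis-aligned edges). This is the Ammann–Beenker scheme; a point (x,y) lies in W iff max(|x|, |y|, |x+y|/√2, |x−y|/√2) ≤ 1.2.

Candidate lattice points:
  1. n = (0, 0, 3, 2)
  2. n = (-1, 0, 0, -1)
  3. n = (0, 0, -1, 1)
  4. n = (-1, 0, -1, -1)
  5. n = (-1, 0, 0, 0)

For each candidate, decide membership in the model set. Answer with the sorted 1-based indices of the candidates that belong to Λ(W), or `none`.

5

With ζ = e^{iπ/4} the internal vectors are ζ^0,ζ^3,ζ^6,ζ^9.
#1 (0, 0, 3, 2): internal (1.414214, -1.585786); octagon support 2.121320 vs apothem 1.2 → ∉ W
#2 (-1, 0, 0, -1): internal (-1.707107, -0.707107); octagon support 1.707107 vs apothem 1.2 → ∉ W
#3 (0, 0, -1, 1): internal (0.707107, 1.707107); octagon support 1.707107 vs apothem 1.2 → ∉ W
#4 (-1, 0, -1, -1): internal (-1.707107, 0.292893); octagon support 1.707107 vs apothem 1.2 → ∉ W
#5 (-1, 0, 0, 0): internal (-1.000000, 0.000000); octagon support 1.000000 vs apothem 1.2 → ∈ W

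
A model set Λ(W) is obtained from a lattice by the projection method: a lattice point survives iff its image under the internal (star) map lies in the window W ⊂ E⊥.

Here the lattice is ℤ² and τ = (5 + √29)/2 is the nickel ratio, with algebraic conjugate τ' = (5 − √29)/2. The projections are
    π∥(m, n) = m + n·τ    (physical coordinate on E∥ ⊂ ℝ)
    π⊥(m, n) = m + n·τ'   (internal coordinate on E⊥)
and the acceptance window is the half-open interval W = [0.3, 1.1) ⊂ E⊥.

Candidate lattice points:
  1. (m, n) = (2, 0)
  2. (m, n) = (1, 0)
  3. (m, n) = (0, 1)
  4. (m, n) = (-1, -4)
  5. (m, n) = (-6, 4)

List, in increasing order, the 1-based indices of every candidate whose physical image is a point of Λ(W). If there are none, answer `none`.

2

Compute τ' = (5−√29)/2 = -0.1926, so π⊥(m,n) = m -0.1926·n.
#1 (2,0): internal coord 2 + (0)·τ' = +2.0000; +2.0000 ∉ [0.3, 1.1) → out
#2 (1,0): internal coord 1 + (0)·τ' = +1.0000; +1.0000 ∈ [0.3, 1.1) → IN Λ
#3 (0,1): internal coord 0 + (1)·τ' = -0.1926; -0.1926 ∉ [0.3, 1.1) → out
#4 (-1,-4): internal coord -1 + (-4)·τ' = -0.2297; -0.2297 ∉ [0.3, 1.1) → out
#5 (-6,4): internal coord -6 + (4)·τ' = -6.7703; -6.7703 ∉ [0.3, 1.1) → out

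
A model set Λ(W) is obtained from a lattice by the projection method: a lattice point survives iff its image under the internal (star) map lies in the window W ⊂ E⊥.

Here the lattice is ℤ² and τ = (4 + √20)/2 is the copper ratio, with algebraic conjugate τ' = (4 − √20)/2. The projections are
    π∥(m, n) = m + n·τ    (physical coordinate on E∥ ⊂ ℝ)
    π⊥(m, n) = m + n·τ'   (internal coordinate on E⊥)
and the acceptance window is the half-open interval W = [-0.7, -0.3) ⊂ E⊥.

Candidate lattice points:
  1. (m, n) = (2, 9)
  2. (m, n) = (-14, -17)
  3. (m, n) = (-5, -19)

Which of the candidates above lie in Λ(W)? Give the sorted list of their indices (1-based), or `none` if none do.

Numerically τ ≈ 4.23607 and τ' = −1/τ ≈ -0.23607.
[1] lift (2,9): star map gives -0.12461; window check -0.7 ≤ -0.12461 < -0.3 is false → out
[2] lift (-14,-17): star map gives -9.98684; window check -0.7 ≤ -9.98684 < -0.3 is false → out
[3] lift (-5,-19): star map gives -0.51471; window check -0.7 ≤ -0.51471 < -0.3 is true → IN Λ

3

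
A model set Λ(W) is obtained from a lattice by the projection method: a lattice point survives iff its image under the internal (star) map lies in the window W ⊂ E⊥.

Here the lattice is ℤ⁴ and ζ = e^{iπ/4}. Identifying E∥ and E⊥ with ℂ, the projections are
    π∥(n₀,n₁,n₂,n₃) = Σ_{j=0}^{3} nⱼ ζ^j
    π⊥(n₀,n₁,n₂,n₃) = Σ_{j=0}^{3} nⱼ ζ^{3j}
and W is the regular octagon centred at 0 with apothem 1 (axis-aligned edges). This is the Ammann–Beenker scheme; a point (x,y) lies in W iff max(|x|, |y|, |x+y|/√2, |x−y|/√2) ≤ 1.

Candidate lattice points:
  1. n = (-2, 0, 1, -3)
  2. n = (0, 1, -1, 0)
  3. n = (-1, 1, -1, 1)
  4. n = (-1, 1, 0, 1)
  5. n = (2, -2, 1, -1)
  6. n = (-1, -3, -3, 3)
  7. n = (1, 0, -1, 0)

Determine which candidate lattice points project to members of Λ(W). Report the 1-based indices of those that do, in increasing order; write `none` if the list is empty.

none

Internal map: ζ^{3j} for j=0..3 gives (1,0), (−√2/2,√2/2), (0,−1), (√2/2,√2/2).
candidate 1: n = (-2, 0, 1, -3) → π⊥ ≈ (-4.121320, -3.121320); max(|x|,|y|,|x±y|/√2) = 5.121320 > 1 ⇒ ∉ W
candidate 2: n = (0, 1, -1, 0) → π⊥ ≈ (-0.707107, +1.707107); max(|x|,|y|,|x±y|/√2) = 1.707107 > 1 ⇒ ∉ W
candidate 3: n = (-1, 1, -1, 1) → π⊥ ≈ (-1.000000, +2.414214); max(|x|,|y|,|x±y|/√2) = 2.414214 > 1 ⇒ ∉ W
candidate 4: n = (-1, 1, 0, 1) → π⊥ ≈ (-1.000000, +1.414214); max(|x|,|y|,|x±y|/√2) = 1.707107 > 1 ⇒ ∉ W
candidate 5: n = (2, -2, 1, -1) → π⊥ ≈ (+2.707107, -3.121320); max(|x|,|y|,|x±y|/√2) = 4.121320 > 1 ⇒ ∉ W
candidate 6: n = (-1, -3, -3, 3) → π⊥ ≈ (+3.242641, +3.000000); max(|x|,|y|,|x±y|/√2) = 4.414214 > 1 ⇒ ∉ W
candidate 7: n = (1, 0, -1, 0) → π⊥ ≈ (+1.000000, +1.000000); max(|x|,|y|,|x±y|/√2) = 1.414214 > 1 ⇒ ∉ W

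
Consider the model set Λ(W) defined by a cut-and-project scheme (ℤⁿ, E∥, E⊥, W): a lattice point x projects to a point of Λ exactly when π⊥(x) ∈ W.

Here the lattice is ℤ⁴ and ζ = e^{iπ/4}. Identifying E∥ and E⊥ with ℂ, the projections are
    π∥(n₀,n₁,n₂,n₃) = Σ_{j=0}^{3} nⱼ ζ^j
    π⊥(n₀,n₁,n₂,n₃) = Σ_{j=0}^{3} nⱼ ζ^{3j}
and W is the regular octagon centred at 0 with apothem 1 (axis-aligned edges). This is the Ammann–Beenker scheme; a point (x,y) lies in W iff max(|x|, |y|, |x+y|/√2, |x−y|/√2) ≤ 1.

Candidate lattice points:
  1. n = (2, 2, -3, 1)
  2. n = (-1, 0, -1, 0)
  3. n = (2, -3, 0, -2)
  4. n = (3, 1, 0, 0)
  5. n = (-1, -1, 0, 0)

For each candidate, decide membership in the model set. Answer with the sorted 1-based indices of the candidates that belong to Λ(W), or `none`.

Internal map: ζ^{3j} for j=0..3 gives (1,0), (−√2/2,√2/2), (0,−1), (√2/2,√2/2).
candidate 1: n = (2, 2, -3, 1) → π⊥ ≈ (+1.29289, +5.12132); max(|x|,|y|,|x±y|/√2) = 5.12132 > 1 ⇒ ∉ W
candidate 2: n = (-1, 0, -1, 0) → π⊥ ≈ (-1.00000, +1.00000); max(|x|,|y|,|x±y|/√2) = 1.41421 > 1 ⇒ ∉ W
candidate 3: n = (2, -3, 0, -2) → π⊥ ≈ (+2.70711, -3.53553); max(|x|,|y|,|x±y|/√2) = 4.41421 > 1 ⇒ ∉ W
candidate 4: n = (3, 1, 0, 0) → π⊥ ≈ (+2.29289, +0.70711); max(|x|,|y|,|x±y|/√2) = 2.29289 > 1 ⇒ ∉ W
candidate 5: n = (-1, -1, 0, 0) → π⊥ ≈ (-0.29289, -0.70711); max(|x|,|y|,|x±y|/√2) = 0.70711 ≤ 1 ⇒ ∈ W

5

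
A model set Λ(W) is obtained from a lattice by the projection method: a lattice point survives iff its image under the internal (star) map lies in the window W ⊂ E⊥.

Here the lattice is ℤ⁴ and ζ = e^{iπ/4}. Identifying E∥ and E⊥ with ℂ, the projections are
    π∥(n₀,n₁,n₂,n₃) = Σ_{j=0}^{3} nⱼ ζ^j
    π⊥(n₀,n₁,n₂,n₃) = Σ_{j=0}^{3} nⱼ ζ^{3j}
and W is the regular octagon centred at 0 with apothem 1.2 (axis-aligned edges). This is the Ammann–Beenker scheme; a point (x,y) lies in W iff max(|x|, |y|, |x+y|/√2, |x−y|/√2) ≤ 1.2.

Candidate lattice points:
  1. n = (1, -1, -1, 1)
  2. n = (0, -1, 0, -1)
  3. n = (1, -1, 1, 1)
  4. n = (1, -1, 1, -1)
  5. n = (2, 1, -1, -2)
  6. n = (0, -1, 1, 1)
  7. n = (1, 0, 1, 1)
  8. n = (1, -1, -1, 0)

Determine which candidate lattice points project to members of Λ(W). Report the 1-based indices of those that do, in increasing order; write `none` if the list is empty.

5

Internal map: ζ^{3j} for j=0..3 gives (1,0), (−√2/2,√2/2), (0,−1), (√2/2,√2/2).
candidate 1: n = (1, -1, -1, 1) → π⊥ ≈ (+2.41421, +1.00000); max(|x|,|y|,|x±y|/√2) = 2.41421 > 1.2 ⇒ ∉ W
candidate 2: n = (0, -1, 0, -1) → π⊥ ≈ (+0.00000, -1.41421); max(|x|,|y|,|x±y|/√2) = 1.41421 > 1.2 ⇒ ∉ W
candidate 3: n = (1, -1, 1, 1) → π⊥ ≈ (+2.41421, -1.00000); max(|x|,|y|,|x±y|/√2) = 2.41421 > 1.2 ⇒ ∉ W
candidate 4: n = (1, -1, 1, -1) → π⊥ ≈ (+1.00000, -2.41421); max(|x|,|y|,|x±y|/√2) = 2.41421 > 1.2 ⇒ ∉ W
candidate 5: n = (2, 1, -1, -2) → π⊥ ≈ (-0.12132, +0.29289); max(|x|,|y|,|x±y|/√2) = 0.29289 ≤ 1.2 ⇒ ∈ W
candidate 6: n = (0, -1, 1, 1) → π⊥ ≈ (+1.41421, -1.00000); max(|x|,|y|,|x±y|/√2) = 1.70711 > 1.2 ⇒ ∉ W
candidate 7: n = (1, 0, 1, 1) → π⊥ ≈ (+1.70711, -0.29289); max(|x|,|y|,|x±y|/√2) = 1.70711 > 1.2 ⇒ ∉ W
candidate 8: n = (1, -1, -1, 0) → π⊥ ≈ (+1.70711, +0.29289); max(|x|,|y|,|x±y|/√2) = 1.70711 > 1.2 ⇒ ∉ W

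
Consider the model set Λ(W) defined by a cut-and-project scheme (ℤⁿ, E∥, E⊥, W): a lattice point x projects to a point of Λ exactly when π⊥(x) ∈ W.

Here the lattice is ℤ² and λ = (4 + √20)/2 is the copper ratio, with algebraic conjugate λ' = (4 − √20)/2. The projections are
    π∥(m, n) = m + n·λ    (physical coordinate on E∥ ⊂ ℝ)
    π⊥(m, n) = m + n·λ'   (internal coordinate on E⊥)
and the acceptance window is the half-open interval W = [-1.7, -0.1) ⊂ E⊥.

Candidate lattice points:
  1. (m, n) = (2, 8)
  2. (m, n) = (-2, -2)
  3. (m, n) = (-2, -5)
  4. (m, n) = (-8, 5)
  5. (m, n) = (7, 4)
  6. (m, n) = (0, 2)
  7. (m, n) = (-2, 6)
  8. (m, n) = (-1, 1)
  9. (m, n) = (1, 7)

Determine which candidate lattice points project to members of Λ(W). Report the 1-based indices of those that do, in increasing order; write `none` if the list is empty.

2, 3, 6, 8, 9

Compute λ' = (4−√20)/2 = -0.2361, so π⊥(m,n) = m -0.2361·n.
#1 (2,8): internal coord 2 + (8)·λ' = +0.1115; +0.1115 ∉ [-1.7, -0.1) → out
#2 (-2,-2): internal coord -2 + (-2)·λ' = -1.5279; -1.5279 ∈ [-1.7, -0.1) → IN Λ
#3 (-2,-5): internal coord -2 + (-5)·λ' = -0.8197; -0.8197 ∈ [-1.7, -0.1) → IN Λ
#4 (-8,5): internal coord -8 + (5)·λ' = -9.1803; -9.1803 ∉ [-1.7, -0.1) → out
#5 (7,4): internal coord 7 + (4)·λ' = +6.0557; +6.0557 ∉ [-1.7, -0.1) → out
#6 (0,2): internal coord 0 + (2)·λ' = -0.4721; -0.4721 ∈ [-1.7, -0.1) → IN Λ
#7 (-2,6): internal coord -2 + (6)·λ' = -3.4164; -3.4164 ∉ [-1.7, -0.1) → out
#8 (-1,1): internal coord -1 + (1)·λ' = -1.2361; -1.2361 ∈ [-1.7, -0.1) → IN Λ
#9 (1,7): internal coord 1 + (7)·λ' = -0.6525; -0.6525 ∈ [-1.7, -0.1) → IN Λ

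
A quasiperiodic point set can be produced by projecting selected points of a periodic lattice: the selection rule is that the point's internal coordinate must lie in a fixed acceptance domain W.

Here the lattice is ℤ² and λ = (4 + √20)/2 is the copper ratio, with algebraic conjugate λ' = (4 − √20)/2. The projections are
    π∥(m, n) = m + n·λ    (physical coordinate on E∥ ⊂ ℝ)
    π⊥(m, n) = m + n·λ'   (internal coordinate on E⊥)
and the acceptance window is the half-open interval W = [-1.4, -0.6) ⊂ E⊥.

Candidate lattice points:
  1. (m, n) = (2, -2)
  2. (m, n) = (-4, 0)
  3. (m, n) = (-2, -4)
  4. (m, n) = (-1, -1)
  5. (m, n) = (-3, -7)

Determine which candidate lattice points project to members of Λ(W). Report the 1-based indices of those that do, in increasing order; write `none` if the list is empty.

Numerically λ ≈ 4.2361 and λ' = −1/λ ≈ -0.2361.
candidate 1: (m,n)=(2,-2) → π∥ = 2-2·λ ≈ -6.4721, π⊥ = 2-2·λ' ≈ 2.4721 ∉ [-1.4, -0.6) ⇒ out
candidate 2: (m,n)=(-4,0) → π∥ = -4+0·λ ≈ -4.0000, π⊥ = -4+0·λ' ≈ -4.0000 ∉ [-1.4, -0.6) ⇒ out
candidate 3: (m,n)=(-2,-4) → π∥ = -2-4·λ ≈ -18.9443, π⊥ = -2-4·λ' ≈ -1.0557 ∈ [-1.4, -0.6) ⇒ IN Λ
candidate 4: (m,n)=(-1,-1) → π∥ = -1-1·λ ≈ -5.2361, π⊥ = -1-1·λ' ≈ -0.7639 ∈ [-1.4, -0.6) ⇒ IN Λ
candidate 5: (m,n)=(-3,-7) → π∥ = -3-7·λ ≈ -32.6525, π⊥ = -3-7·λ' ≈ -1.3475 ∈ [-1.4, -0.6) ⇒ IN Λ

3, 4, 5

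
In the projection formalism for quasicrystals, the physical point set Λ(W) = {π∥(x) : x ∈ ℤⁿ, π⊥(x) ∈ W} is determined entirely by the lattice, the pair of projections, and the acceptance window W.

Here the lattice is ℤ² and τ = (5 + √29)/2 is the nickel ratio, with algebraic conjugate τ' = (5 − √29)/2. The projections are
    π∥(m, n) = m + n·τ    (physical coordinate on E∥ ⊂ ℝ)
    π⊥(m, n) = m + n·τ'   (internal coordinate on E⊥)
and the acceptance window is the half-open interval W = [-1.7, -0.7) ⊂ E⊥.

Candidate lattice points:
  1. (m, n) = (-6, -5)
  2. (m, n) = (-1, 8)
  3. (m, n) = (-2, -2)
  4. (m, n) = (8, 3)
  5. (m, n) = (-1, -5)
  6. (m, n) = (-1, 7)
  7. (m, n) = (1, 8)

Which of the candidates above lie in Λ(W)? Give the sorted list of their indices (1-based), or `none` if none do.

3

Numerically τ ≈ 5.192582 and τ' = −1/τ ≈ -0.192582.
candidate 1: (m,n)=(-6,-5) → π∥ = -6-5·τ ≈ -31.962912, π⊥ = -6-5·τ' ≈ -5.037088 ∉ [-1.7, -0.7) ⇒ out
candidate 2: (m,n)=(-1,8) → π∥ = -1+8·τ ≈ 40.540659, π⊥ = -1+8·τ' ≈ -2.540659 ∉ [-1.7, -0.7) ⇒ out
candidate 3: (m,n)=(-2,-2) → π∥ = -2-2·τ ≈ -12.385165, π⊥ = -2-2·τ' ≈ -1.614835 ∈ [-1.7, -0.7) ⇒ IN Λ
candidate 4: (m,n)=(8,3) → π∥ = 8+3·τ ≈ 23.577747, π⊥ = 8+3·τ' ≈ 7.422253 ∉ [-1.7, -0.7) ⇒ out
candidate 5: (m,n)=(-1,-5) → π∥ = -1-5·τ ≈ -26.962912, π⊥ = -1-5·τ' ≈ -0.037088 ∉ [-1.7, -0.7) ⇒ out
candidate 6: (m,n)=(-1,7) → π∥ = -1+7·τ ≈ 35.348077, π⊥ = -1+7·τ' ≈ -2.348077 ∉ [-1.7, -0.7) ⇒ out
candidate 7: (m,n)=(1,8) → π∥ = 1+8·τ ≈ 42.540659, π⊥ = 1+8·τ' ≈ -0.540659 ∉ [-1.7, -0.7) ⇒ out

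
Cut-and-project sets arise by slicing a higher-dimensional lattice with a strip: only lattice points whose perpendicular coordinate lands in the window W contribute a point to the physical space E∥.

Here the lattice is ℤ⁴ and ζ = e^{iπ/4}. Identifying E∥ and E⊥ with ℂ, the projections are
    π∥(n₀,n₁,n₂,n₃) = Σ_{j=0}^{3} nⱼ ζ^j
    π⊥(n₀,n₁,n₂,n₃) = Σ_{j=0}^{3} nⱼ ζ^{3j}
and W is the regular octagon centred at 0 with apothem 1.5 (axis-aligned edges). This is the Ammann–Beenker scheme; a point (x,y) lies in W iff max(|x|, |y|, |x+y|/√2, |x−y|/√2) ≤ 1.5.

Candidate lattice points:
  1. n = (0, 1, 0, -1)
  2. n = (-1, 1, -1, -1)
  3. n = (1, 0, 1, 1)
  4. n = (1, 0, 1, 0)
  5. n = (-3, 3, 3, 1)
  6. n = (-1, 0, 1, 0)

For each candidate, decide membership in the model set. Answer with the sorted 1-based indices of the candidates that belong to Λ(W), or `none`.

Internal map: ζ^{3j} for j=0..3 gives (1,0), (−√2/2,√2/2), (0,−1), (√2/2,√2/2).
#1 (0, 1, 0, -1): internal (-1.414214, 0.000000); octagon support 1.414214 vs apothem 1.5 → ∈ W
#2 (-1, 1, -1, -1): internal (-2.414214, 1.000000); octagon support 2.414214 vs apothem 1.5 → ∉ W
#3 (1, 0, 1, 1): internal (1.707107, -0.292893); octagon support 1.707107 vs apothem 1.5 → ∉ W
#4 (1, 0, 1, 0): internal (1.000000, -1.000000); octagon support 1.414214 vs apothem 1.5 → ∈ W
#5 (-3, 3, 3, 1): internal (-4.414214, -0.171573); octagon support 4.414214 vs apothem 1.5 → ∉ W
#6 (-1, 0, 1, 0): internal (-1.000000, -1.000000); octagon support 1.414214 vs apothem 1.5 → ∈ W

1, 4, 6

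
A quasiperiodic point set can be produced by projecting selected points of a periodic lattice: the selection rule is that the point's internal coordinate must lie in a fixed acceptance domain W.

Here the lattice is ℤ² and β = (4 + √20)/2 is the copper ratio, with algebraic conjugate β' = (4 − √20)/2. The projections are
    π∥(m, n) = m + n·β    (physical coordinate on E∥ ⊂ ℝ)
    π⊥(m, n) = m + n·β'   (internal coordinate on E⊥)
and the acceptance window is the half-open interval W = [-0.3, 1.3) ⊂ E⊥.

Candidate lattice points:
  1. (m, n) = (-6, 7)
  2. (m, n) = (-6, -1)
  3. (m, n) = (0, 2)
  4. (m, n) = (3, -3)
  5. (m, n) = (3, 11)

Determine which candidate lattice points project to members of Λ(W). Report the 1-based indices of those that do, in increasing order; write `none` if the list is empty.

Compute β' = (4−√20)/2 = -0.236068, so π⊥(m,n) = m -0.236068·n.
#1 (-6,7): internal coord -6 + (7)·β' = -7.652476; -7.652476 ∉ [-0.3, 1.3) → out
#2 (-6,-1): internal coord -6 + (-1)·β' = -5.763932; -5.763932 ∉ [-0.3, 1.3) → out
#3 (0,2): internal coord 0 + (2)·β' = -0.472136; -0.472136 ∉ [-0.3, 1.3) → out
#4 (3,-3): internal coord 3 + (-3)·β' = +3.708204; +3.708204 ∉ [-0.3, 1.3) → out
#5 (3,11): internal coord 3 + (11)·β' = +0.403252; +0.403252 ∈ [-0.3, 1.3) → IN Λ

5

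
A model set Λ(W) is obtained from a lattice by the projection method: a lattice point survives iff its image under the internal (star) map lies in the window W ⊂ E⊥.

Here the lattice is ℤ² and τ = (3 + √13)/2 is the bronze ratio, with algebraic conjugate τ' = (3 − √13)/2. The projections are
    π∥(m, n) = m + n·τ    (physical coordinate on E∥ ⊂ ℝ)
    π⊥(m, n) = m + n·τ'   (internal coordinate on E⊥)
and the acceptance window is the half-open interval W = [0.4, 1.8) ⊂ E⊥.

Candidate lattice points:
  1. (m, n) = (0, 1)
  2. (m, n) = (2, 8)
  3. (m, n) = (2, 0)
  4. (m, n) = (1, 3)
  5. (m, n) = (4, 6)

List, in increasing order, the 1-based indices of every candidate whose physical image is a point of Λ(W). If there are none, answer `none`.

τ' = (3−√13)/2 ≈ -0.302776.
candidate 1: (m,n)=(0,1) → π∥ = 0+1·τ ≈ 3.302776, π⊥ = 0+1·τ' ≈ -0.302776 ∉ [0.4, 1.8) ⇒ out
candidate 2: (m,n)=(2,8) → π∥ = 2+8·τ ≈ 28.422205, π⊥ = 2+8·τ' ≈ -0.422205 ∉ [0.4, 1.8) ⇒ out
candidate 3: (m,n)=(2,0) → π∥ = 2+0·τ ≈ 2.000000, π⊥ = 2+0·τ' ≈ 2.000000 ∉ [0.4, 1.8) ⇒ out
candidate 4: (m,n)=(1,3) → π∥ = 1+3·τ ≈ 10.908327, π⊥ = 1+3·τ' ≈ 0.091673 ∉ [0.4, 1.8) ⇒ out
candidate 5: (m,n)=(4,6) → π∥ = 4+6·τ ≈ 23.816654, π⊥ = 4+6·τ' ≈ 2.183346 ∉ [0.4, 1.8) ⇒ out

none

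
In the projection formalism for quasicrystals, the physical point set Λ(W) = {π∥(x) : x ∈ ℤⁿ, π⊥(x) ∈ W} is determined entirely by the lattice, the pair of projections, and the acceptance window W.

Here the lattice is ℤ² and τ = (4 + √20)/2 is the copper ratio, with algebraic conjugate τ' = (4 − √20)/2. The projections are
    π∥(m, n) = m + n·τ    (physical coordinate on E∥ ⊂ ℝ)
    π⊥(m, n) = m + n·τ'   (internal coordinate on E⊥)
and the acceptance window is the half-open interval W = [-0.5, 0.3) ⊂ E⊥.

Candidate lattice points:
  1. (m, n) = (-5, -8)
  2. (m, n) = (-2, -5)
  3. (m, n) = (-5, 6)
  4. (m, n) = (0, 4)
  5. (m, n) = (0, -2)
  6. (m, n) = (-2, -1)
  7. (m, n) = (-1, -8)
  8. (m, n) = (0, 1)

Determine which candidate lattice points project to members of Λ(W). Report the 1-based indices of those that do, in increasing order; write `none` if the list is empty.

τ' = (4−√20)/2 ≈ -0.23607.
[1] lift (-5,-8): star map gives -3.11146; window check -0.5 ≤ -3.11146 < 0.3 is false → out
[2] lift (-2,-5): star map gives -0.81966; window check -0.5 ≤ -0.81966 < 0.3 is false → out
[3] lift (-5,6): star map gives -6.41641; window check -0.5 ≤ -6.41641 < 0.3 is false → out
[4] lift (0,4): star map gives -0.94427; window check -0.5 ≤ -0.94427 < 0.3 is false → out
[5] lift (0,-2): star map gives 0.47214; window check -0.5 ≤ 0.47214 < 0.3 is false → out
[6] lift (-2,-1): star map gives -1.76393; window check -0.5 ≤ -1.76393 < 0.3 is false → out
[7] lift (-1,-8): star map gives 0.88854; window check -0.5 ≤ 0.88854 < 0.3 is false → out
[8] lift (0,1): star map gives -0.23607; window check -0.5 ≤ -0.23607 < 0.3 is true → IN Λ

8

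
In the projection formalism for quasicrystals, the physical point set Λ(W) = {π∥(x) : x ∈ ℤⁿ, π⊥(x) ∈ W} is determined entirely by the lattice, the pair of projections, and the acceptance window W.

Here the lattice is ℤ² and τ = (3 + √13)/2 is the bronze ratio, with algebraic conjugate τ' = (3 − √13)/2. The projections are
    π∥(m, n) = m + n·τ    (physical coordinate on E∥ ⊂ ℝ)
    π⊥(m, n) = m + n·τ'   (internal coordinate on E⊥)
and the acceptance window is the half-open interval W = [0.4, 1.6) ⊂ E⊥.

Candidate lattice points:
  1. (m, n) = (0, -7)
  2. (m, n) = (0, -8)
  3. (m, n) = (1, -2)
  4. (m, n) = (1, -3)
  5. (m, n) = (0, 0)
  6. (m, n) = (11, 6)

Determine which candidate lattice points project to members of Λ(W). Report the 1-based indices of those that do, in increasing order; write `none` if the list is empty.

none

Compute τ' = (3−√13)/2 = -0.302776, so π⊥(m,n) = m -0.302776·n.
[1] lift (0,-7): star map gives 2.119429; window check 0.4 ≤ 2.119429 < 1.6 is false → out
[2] lift (0,-8): star map gives 2.422205; window check 0.4 ≤ 2.422205 < 1.6 is false → out
[3] lift (1,-2): star map gives 1.605551; window check 0.4 ≤ 1.605551 < 1.6 is false → out
[4] lift (1,-3): star map gives 1.908327; window check 0.4 ≤ 1.908327 < 1.6 is false → out
[5] lift (0,0): star map gives 0.000000; window check 0.4 ≤ 0.000000 < 1.6 is false → out
[6] lift (11,6): star map gives 9.183346; window check 0.4 ≤ 9.183346 < 1.6 is false → out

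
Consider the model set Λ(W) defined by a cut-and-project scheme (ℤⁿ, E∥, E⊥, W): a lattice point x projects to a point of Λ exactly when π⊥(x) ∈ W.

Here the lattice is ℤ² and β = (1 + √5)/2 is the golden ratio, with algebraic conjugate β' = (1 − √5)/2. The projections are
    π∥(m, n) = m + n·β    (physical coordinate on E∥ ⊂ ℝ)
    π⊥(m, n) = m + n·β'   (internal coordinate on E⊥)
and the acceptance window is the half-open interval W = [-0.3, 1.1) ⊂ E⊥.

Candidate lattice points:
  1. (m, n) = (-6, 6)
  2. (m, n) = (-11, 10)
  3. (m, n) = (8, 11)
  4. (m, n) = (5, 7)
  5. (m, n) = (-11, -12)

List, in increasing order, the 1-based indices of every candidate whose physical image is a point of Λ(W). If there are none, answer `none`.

β' = (1−√5)/2 ≈ -0.618034.
[1] lift (-6,6): star map gives -9.708204; window check -0.3 ≤ -9.708204 < 1.1 is false → out
[2] lift (-11,10): star map gives -17.180340; window check -0.3 ≤ -17.180340 < 1.1 is false → out
[3] lift (8,11): star map gives 1.201626; window check -0.3 ≤ 1.201626 < 1.1 is false → out
[4] lift (5,7): star map gives 0.673762; window check -0.3 ≤ 0.673762 < 1.1 is true → IN Λ
[5] lift (-11,-12): star map gives -3.583592; window check -0.3 ≤ -3.583592 < 1.1 is false → out

4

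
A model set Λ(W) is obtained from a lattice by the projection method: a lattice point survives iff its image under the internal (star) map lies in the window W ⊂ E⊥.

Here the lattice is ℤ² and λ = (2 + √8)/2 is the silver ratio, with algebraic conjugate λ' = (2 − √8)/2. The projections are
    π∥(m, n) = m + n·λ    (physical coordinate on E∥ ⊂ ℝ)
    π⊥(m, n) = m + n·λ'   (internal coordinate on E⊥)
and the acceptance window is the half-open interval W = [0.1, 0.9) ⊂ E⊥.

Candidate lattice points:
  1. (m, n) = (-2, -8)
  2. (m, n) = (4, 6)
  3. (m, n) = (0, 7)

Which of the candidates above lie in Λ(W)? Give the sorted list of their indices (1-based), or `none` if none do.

Compute λ' = (2−√8)/2 = -0.414214, so π⊥(m,n) = m -0.414214·n.
[1] lift (-2,-8): star map gives 1.313708; window check 0.1 ≤ 1.313708 < 0.9 is false → out
[2] lift (4,6): star map gives 1.514719; window check 0.1 ≤ 1.514719 < 0.9 is false → out
[3] lift (0,7): star map gives -2.899495; window check 0.1 ≤ -2.899495 < 0.9 is false → out

none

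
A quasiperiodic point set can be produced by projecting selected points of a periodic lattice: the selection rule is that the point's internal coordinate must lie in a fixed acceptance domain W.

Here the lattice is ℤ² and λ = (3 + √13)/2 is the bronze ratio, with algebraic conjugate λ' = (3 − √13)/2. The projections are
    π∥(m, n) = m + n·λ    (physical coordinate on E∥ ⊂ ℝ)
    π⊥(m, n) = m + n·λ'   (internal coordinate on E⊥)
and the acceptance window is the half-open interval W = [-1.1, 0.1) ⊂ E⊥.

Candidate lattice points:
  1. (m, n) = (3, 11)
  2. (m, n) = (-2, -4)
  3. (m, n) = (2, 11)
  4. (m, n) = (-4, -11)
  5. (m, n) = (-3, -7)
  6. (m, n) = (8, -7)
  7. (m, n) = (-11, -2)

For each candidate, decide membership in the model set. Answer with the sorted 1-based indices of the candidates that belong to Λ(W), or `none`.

1, 2, 4, 5

λ' = (3−√13)/2 ≈ -0.30278.
#1 (3,11): internal coord 3 + (11)·λ' = -0.33053; -0.33053 ∈ [-1.1, 0.1) → IN Λ
#2 (-2,-4): internal coord -2 + (-4)·λ' = -0.78890; -0.78890 ∈ [-1.1, 0.1) → IN Λ
#3 (2,11): internal coord 2 + (11)·λ' = -1.33053; -1.33053 ∉ [-1.1, 0.1) → out
#4 (-4,-11): internal coord -4 + (-11)·λ' = -0.66947; -0.66947 ∈ [-1.1, 0.1) → IN Λ
#5 (-3,-7): internal coord -3 + (-7)·λ' = -0.88057; -0.88057 ∈ [-1.1, 0.1) → IN Λ
#6 (8,-7): internal coord 8 + (-7)·λ' = +10.11943; +10.11943 ∉ [-1.1, 0.1) → out
#7 (-11,-2): internal coord -11 + (-2)·λ' = -10.39445; -10.39445 ∉ [-1.1, 0.1) → out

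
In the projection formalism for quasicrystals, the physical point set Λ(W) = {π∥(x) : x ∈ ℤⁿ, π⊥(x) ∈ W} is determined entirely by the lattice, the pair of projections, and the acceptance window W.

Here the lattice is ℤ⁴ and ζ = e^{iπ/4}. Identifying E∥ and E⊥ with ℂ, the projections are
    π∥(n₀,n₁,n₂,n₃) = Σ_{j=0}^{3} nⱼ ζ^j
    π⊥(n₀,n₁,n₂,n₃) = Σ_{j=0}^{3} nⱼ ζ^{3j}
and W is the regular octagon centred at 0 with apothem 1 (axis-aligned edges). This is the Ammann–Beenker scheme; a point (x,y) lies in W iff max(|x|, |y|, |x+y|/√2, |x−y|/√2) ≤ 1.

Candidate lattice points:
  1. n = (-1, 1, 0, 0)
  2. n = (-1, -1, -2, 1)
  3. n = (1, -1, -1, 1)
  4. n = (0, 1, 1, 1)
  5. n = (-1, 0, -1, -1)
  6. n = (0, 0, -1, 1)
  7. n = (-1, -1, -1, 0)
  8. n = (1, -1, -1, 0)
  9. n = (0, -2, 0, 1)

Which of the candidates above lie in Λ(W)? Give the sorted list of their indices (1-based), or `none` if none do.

4, 7

With ζ = e^{iπ/4} the internal vectors are ζ^0,ζ^3,ζ^6,ζ^9.
candidate 1: n = (-1, 1, 0, 0) → π⊥ ≈ (-1.7071, +0.7071); max(|x|,|y|,|x±y|/√2) = 1.7071 > 1 ⇒ ∉ W
candidate 2: n = (-1, -1, -2, 1) → π⊥ ≈ (+0.4142, +2.0000); max(|x|,|y|,|x±y|/√2) = 2.0000 > 1 ⇒ ∉ W
candidate 3: n = (1, -1, -1, 1) → π⊥ ≈ (+2.4142, +1.0000); max(|x|,|y|,|x±y|/√2) = 2.4142 > 1 ⇒ ∉ W
candidate 4: n = (0, 1, 1, 1) → π⊥ ≈ (+0.0000, +0.4142); max(|x|,|y|,|x±y|/√2) = 0.4142 ≤ 1 ⇒ ∈ W
candidate 5: n = (-1, 0, -1, -1) → π⊥ ≈ (-1.7071, +0.2929); max(|x|,|y|,|x±y|/√2) = 1.7071 > 1 ⇒ ∉ W
candidate 6: n = (0, 0, -1, 1) → π⊥ ≈ (+0.7071, +1.7071); max(|x|,|y|,|x±y|/√2) = 1.7071 > 1 ⇒ ∉ W
candidate 7: n = (-1, -1, -1, 0) → π⊥ ≈ (-0.2929, +0.2929); max(|x|,|y|,|x±y|/√2) = 0.4142 ≤ 1 ⇒ ∈ W
candidate 8: n = (1, -1, -1, 0) → π⊥ ≈ (+1.7071, +0.2929); max(|x|,|y|,|x±y|/√2) = 1.7071 > 1 ⇒ ∉ W
candidate 9: n = (0, -2, 0, 1) → π⊥ ≈ (+2.1213, -0.7071); max(|x|,|y|,|x±y|/√2) = 2.1213 > 1 ⇒ ∉ W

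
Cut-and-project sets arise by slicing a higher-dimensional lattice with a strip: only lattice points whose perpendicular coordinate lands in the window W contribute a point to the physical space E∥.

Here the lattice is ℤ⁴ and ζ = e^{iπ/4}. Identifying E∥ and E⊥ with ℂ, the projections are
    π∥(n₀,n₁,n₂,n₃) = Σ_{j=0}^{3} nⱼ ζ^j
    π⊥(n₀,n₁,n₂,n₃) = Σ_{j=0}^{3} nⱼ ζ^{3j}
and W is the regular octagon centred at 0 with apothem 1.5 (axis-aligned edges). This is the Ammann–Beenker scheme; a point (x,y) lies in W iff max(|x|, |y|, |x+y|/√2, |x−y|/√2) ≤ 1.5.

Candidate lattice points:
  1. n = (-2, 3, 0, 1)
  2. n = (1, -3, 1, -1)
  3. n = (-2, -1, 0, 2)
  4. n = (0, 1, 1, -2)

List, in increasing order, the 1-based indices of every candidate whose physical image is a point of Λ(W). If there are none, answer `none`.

3

π⊥(n) = n₀ + n₁ζ³ + n₂ζ⁶ + n₃ζ⁹ where ζ = e^{iπ/4}.
candidate 1: n = (-2, 3, 0, 1) → π⊥ ≈ (-3.41421, +2.82843); max(|x|,|y|,|x±y|/√2) = 4.41421 > 1.5 ⇒ ∉ W
candidate 2: n = (1, -3, 1, -1) → π⊥ ≈ (+2.41421, -3.82843); max(|x|,|y|,|x±y|/√2) = 4.41421 > 1.5 ⇒ ∉ W
candidate 3: n = (-2, -1, 0, 2) → π⊥ ≈ (+0.12132, +0.70711); max(|x|,|y|,|x±y|/√2) = 0.70711 ≤ 1.5 ⇒ ∈ W
candidate 4: n = (0, 1, 1, -2) → π⊥ ≈ (-2.12132, -1.70711); max(|x|,|y|,|x±y|/√2) = 2.70711 > 1.5 ⇒ ∉ W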